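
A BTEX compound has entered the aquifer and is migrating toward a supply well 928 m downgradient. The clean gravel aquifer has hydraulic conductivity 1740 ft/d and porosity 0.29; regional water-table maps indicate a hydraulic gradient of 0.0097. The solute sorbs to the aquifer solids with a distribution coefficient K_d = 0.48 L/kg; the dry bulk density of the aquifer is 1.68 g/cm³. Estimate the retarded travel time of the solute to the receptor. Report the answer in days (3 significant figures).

K = 1740 ft/d × 0.3048 = 530.4 m/d
Darcy flux q = K·i = 530.4 × 0.0097 = 5.144 m/d
Seepage velocity v = q / n = 5.144 / 0.29 = 17.74 m/d
Retardation R = 1 + ρ_b·K_d/n = 1 + 1.68×0.48/0.29 = 3.781
Contaminant velocity v_c = v/R = 17.74/3.781 = 4.692 m/d
t = L/v_c = 928/4.692 = 197.8 d

198 days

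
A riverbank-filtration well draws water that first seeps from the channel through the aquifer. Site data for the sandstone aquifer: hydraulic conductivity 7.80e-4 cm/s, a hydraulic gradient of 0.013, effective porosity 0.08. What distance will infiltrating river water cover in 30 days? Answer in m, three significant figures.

K = 7.80e-4 cm/s × 864 = 0.6739 m/d
Darcy flux q = K·i = 0.6739 × 0.013 = 0.008761 m/d
v_s = q/n_e = 0.008761/0.08 = 0.1095 m/d
L = v × T = 0.1095 × 30 = 3.285 m

3.29 m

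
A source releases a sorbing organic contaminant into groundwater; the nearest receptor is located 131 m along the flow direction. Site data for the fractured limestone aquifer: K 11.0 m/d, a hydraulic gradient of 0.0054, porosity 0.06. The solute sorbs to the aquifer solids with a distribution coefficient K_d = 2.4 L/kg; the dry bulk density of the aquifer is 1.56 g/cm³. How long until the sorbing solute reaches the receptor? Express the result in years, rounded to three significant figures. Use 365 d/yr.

23.0 years

q = Ki = 11.0 × 0.0054 = 0.05940 m/d
Seepage velocity v = q / n = 0.05940 / 0.06 = 0.9900 m/d
Retardation R = 1 + ρ_b·K_d/n = 1 + 1.56×2.4/0.06 = 63.40
Contaminant velocity v_c = v/R = 0.9900/63.40 = 0.01562 m/d
t = L/v_c = 131/0.01562 = 8389 d
   = 8389/365 = 23.0 yr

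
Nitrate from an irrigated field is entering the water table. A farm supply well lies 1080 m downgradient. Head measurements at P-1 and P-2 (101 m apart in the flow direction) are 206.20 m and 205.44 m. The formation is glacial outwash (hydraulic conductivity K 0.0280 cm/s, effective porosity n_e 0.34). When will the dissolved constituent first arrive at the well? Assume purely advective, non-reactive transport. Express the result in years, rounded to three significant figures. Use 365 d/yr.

5.53 years

Hydraulic gradient i = (206.20 − 205.44) / 101 = 0.76 / 101 = 0.007525
K = 0.0280 cm/s × 864 = 24.19 m/d
q = Ki = 24.19 × 0.007525 = 0.1820 m/d
v_s = q/n_e = 0.1820/0.34 = 0.5354 m/d
t = L / v = 1080 / 0.5354 = 2017 d
   = 2017 / 365 = 5.53 yr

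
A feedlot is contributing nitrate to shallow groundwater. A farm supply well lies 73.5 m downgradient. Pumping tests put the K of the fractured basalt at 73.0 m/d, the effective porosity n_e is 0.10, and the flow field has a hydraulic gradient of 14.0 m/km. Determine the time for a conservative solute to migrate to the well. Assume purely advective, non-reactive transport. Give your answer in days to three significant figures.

q = Ki = 73.0 × 0.014 = 1.022 m/d
Seepage velocity v = q / n = 1.022 / 0.10 = 10.22 m/d
t = L / v = 73.5 / 10.22 = 7.192 d

7.19 days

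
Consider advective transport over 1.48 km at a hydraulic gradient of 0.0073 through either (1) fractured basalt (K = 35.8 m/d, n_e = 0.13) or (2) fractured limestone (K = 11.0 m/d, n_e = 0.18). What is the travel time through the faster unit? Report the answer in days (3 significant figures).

Unit 1 (fractured basalt): v = 35.8×0.0073/0.13 = 2.010 m/d, t = 1480/2.010 = 736.2 d
Unit 2 (fractured limestone): v = 11.0×0.0073/0.18 = 0.4461 m/d, t = 1480/0.4461 = 3318 d
Faster unit: t = 736 d

736 days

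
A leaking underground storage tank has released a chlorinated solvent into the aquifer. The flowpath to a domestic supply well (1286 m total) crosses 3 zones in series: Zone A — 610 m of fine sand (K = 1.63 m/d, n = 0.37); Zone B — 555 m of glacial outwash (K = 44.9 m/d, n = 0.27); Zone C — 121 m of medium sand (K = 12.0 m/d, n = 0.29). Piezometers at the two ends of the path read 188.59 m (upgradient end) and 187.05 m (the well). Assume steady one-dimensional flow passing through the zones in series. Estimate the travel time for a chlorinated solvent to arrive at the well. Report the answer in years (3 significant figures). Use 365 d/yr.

290 years

Total head drop ΔH = 188.59 − 187.05 = 1.54 m
Steady 1-D flow in series ⇒ the Darcy flux q is identical in every zone and the zone head losses add (resistances L/K in series).
Σ(L/K) = 610/1.63 + 555/44.9 + 121/12.0 = 374.2 + 12.36 + 10.08 = 396.7 d
q = ΔH / Σ(L/K) = 1.54 / 396.7 = 0.003882 m/d (same in every zone)
Zone A: v = q/n = 0.003882/0.37 = 0.01049 m/d → t_A = 610/0.01049 = 58140 d
Zone B: v = q/n = 0.003882/0.27 = 0.01438 m/d → t_B = 555/0.01438 = 38600 d
Zone C: v = q/n = 0.003882/0.29 = 0.01339 m/d → t_C = 121/0.01339 = 9039 d
Total t = 58140 + 38600 + 9039 = 105800 d
   = 105800 / 365 = 290 yr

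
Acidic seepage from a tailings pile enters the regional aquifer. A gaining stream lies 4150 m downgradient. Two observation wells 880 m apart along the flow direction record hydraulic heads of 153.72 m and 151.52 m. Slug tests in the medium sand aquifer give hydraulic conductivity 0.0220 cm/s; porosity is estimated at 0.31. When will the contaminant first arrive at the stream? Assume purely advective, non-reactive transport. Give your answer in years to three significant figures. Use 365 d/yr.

74.2 years

Hydraulic gradient i = (153.72 − 151.52) / 880 = 2.20 / 880 = 0.002500
K = 0.0220 cm/s × 864 = 19.01 m/d
q = Ki = 19.01 × 0.002500 = 0.04752 m/d
v = Ki/n = 19.01·0.002500/0.31 = 0.1533 m/d
t = L / v = 4150 / 0.1533 = 27070 d
   = 27070 / 365 = 74.2 yr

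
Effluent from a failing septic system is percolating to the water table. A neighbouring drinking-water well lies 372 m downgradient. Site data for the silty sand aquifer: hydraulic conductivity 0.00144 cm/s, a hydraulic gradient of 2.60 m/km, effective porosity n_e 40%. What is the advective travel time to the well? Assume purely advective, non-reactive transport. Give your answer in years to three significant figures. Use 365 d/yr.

K = 0.00144 cm/s × 864 = 1.244 m/d
q = Ki = 1.244 × 0.0026 = 0.003235 m/d
Seepage velocity v = q / n = 0.003235 / 0.40 = 0.008087 m/d
t = L / v = 372 / 0.008087 = 46000 d
   = 46000 / 365 = 126 yr

126 years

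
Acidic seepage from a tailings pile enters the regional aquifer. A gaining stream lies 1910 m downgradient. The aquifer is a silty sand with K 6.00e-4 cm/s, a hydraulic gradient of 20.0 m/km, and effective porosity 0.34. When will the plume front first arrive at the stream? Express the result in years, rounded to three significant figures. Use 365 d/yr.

K = 6.00e-4 cm/s × 864 = 0.5184 m/d
q = Ki = 0.5184 × 0.020 = 0.01037 m/d
v_s = q/n_e = 0.01037/0.34 = 0.03049 m/d
t = L / v = 1910 / 0.03049 = 62640 d
   = 62640 / 365 = 172 yr

172 years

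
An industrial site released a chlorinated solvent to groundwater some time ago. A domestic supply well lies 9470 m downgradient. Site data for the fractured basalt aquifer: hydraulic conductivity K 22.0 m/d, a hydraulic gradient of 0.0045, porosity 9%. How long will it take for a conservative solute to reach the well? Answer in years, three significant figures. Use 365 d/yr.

Specific discharge q = 22.0 × 0.0045 = 0.09900 m/d
v_s = q/n_e = 0.09900/0.09 = 1.100 m/d
t = L / v = 9470 / 1.100 = 8609 d
   = 8609 / 365 = 23.6 yr

23.6 years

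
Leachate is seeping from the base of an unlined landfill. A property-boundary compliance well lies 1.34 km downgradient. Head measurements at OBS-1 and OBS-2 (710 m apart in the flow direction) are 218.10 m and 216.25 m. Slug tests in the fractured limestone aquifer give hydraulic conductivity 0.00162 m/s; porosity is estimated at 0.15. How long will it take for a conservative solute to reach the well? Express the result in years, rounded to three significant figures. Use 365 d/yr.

1.51 years

Hydraulic gradient i = (218.10 − 216.25) / 710 = 1.85 / 710 = 0.002606
K = 0.00162 m/s × 86400 s/d = 140.0 m/d
Specific discharge q = 140.0 × 0.002606 = 0.3647 m/d
v_s = q/n_e = 0.3647/0.15 = 2.431 m/d
L = 1.34 km = 1340 m
t = L / v = 1340 / 2.431 = 551.1 d
   = 551.1 / 365 = 1.51 yr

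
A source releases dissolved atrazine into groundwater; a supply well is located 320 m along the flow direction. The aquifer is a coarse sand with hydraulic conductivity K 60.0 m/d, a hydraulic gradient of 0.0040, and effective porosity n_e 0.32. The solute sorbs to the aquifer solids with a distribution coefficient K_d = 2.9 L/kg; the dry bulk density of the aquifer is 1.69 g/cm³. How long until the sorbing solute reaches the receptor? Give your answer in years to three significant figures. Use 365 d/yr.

Specific discharge q = 60.0 × 0.0040 = 0.2400 m/d
v = Ki/n = 60.0·0.0040/0.32 = 0.7500 m/d
Retardation R = 1 + ρ_b·K_d/n = 1 + 1.69×2.9/0.32 = 16.32
Contaminant velocity v_c = v/R = 0.7500/16.32 = 0.04597 m/d
t = L/v_c = 320/0.04597 = 6961 d
   = 6961/365 = 19.1 yr

19.1 years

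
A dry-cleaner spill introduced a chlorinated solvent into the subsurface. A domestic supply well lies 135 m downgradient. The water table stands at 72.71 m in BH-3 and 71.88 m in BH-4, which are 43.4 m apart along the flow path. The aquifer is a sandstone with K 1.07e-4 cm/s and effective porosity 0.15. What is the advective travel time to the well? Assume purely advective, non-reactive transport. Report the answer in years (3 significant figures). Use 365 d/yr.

31.4 years

Hydraulic gradient i = (72.71 − 71.88) / 43.4 = 0.83 / 43.4 = 0.01912
K = 1.07e-4 cm/s × 864 = 0.09245 m/d
q = Ki = 0.09245 × 0.01912 = 0.001768 m/d
v = Ki/n = 0.09245·0.01912/0.15 = 0.01179 m/d
t = L / v = 135 / 0.01179 = 11450 d
   = 11450 / 365 = 31.4 yr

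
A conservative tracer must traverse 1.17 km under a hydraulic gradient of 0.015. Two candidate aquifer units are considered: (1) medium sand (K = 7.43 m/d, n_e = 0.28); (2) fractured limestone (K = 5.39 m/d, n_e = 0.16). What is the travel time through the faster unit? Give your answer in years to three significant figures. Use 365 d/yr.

Unit 1 (medium sand): v = 7.43×0.015/0.28 = 0.3980 m/d, t = 1170/0.3980 = 2939 d
Unit 2 (fractured limestone): v = 5.39×0.015/0.16 = 0.5053 m/d, t = 1170/0.5053 = 2315 d
Faster: 2315 d / 365 = 6.34 yr

6.34 years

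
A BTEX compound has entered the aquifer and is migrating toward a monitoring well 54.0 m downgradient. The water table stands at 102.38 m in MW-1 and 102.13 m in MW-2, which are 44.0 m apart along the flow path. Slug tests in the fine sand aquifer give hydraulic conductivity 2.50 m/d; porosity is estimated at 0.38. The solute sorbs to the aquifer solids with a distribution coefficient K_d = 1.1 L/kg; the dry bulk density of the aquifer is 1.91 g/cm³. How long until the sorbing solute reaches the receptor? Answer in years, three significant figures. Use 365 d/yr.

25.8 years

Hydraulic gradient i = (102.38 − 102.13) / 44.0 = 0.25 / 44.0 = 0.005682
Darcy flux q = K·i = 2.50 × 0.005682 = 0.01420 m/d
v = Ki/n = 2.50·0.005682/0.38 = 0.03738 m/d
Retardation R = 1 + ρ_b·K_d/n = 1 + 1.91×1.1/0.38 = 6.529
Contaminant velocity v_c = v/R = 0.03738/6.529 = 0.005725 m/d
t = L/v_c = 54.0/0.005725 = 9432 d
   = 9432/365 = 25.8 yr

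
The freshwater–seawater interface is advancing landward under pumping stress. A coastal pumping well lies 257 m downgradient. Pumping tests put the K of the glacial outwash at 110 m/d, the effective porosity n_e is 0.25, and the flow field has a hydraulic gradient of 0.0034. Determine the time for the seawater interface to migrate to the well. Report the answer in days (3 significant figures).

172 days

Darcy flux q = K·i = 110 × 0.0034 = 0.3740 m/d
v_s = q/n_e = 0.3740/0.25 = 1.496 m/d
t = L / v = 257 / 1.496 = 171.8 d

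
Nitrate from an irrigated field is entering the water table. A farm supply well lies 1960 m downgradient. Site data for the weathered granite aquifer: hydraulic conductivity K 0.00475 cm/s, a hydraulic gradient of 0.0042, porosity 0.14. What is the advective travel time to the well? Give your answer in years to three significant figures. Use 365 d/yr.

K = 0.00475 cm/s × 864 = 4.104 m/d
q = Ki = 4.104 × 0.0042 = 0.01724 m/d
Average linear velocity = 0.01724 / 0.14 = 0.1231 m/d
t = L / v = 1960 / 0.1231 = 15920 d
   = 15920 / 365 = 43.6 yr

43.6 years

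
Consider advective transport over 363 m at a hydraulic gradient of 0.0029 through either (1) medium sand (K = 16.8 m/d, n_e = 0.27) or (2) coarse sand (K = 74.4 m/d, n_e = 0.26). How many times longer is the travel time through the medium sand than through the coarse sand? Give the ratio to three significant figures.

Unit 1 (medium sand): v = 16.8×0.0029/0.27 = 0.1804 m/d, t = 363/0.1804 = 2012 d
Unit 2 (coarse sand): v = 74.4×0.0029/0.26 = 0.8298 m/d, t = 363/0.8298 = 437.4 d
t(medium sand) / t(coarse sand) = 2012/437.4 = 4.60

4.60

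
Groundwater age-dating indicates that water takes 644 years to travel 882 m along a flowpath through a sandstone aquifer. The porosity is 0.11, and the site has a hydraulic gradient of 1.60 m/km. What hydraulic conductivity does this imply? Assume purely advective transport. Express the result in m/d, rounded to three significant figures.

0.258 m/d

t = 644 years = 235100 d
v = L / t = 882 / 235100 = 0.003752 m/d
K = v · n / i = 0.003752 × 0.11 / 0.0016 = 0.258 m/d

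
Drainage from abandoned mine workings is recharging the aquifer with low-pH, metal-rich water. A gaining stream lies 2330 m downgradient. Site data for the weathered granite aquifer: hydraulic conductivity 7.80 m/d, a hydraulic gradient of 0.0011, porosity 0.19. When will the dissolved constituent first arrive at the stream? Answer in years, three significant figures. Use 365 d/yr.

q = Ki = 7.80 × 0.0011 = 0.008580 m/d
v_s = q/n_e = 0.008580/0.19 = 0.04516 m/d
t = L / v = 2330 / 0.04516 = 51600 d
   = 51600 / 365 = 141 yr

141 years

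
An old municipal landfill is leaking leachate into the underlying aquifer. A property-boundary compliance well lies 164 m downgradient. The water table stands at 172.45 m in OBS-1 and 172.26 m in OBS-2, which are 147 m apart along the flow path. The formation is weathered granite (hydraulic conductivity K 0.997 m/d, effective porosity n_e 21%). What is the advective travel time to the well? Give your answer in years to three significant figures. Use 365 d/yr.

Hydraulic gradient i = (172.45 − 172.26) / 147 = 0.19 / 147 = 0.001293
Darcy flux q = K·i = 0.997 × 0.001293 = 0.001289 m/d
Average linear velocity = 0.001289 / 0.21 = 0.006136 m/d
t = L / v = 164 / 0.006136 = 26730 d
   = 26730 / 365 = 73.2 yr

73.2 years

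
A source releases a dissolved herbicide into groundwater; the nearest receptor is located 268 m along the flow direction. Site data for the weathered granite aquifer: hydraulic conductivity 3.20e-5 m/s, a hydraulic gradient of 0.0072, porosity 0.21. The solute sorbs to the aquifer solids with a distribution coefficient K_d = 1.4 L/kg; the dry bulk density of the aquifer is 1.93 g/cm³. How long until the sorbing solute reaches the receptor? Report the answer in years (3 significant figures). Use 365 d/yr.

107 years

K = 3.20e-5 m/s × 86400 s/d = 2.765 m/d
Darcy flux q = K·i = 2.765 × 0.0072 = 0.01991 m/d
v_s = q/n_e = 0.01991/0.21 = 0.09479 m/d
Retardation R = 1 + ρ_b·K_d/n = 1 + 1.93×1.4/0.21 = 13.87
Contaminant velocity v_c = v/R = 0.09479/13.87 = 0.006836 m/d
t = L/v_c = 268/0.006836 = 39200 d
   = 39200/365 = 107 yr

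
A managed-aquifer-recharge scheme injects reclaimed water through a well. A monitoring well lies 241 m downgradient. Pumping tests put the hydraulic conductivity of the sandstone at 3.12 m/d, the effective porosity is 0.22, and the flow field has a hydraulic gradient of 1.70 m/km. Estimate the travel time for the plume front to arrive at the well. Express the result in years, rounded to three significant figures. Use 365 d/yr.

q = Ki = 3.12 × 0.0017 = 0.005304 m/d
v = Ki/n = 3.12·0.0017/0.22 = 0.02411 m/d
t = L / v = 241 / 0.02411 = 9996 d
   = 9996 / 365 = 27.4 yr

27.4 years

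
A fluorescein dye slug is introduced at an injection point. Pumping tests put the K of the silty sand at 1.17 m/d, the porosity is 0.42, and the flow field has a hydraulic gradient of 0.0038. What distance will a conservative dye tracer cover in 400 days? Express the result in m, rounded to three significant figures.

4.23 m

Specific discharge q = 1.17 × 0.0038 = 0.004446 m/d
v_s = q/n_e = 0.004446/0.42 = 0.01059 m/d
L = v × T = 0.01059 × 400 = 4.234 m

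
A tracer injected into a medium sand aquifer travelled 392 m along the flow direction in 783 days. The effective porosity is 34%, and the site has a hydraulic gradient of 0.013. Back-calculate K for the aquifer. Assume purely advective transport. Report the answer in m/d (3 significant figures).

13.1 m/d

v = L / t = 392 / 783 = 0.5006 m/d
K = v · n / i = 0.5006 × 0.34 / 0.013 = 13.1 m/d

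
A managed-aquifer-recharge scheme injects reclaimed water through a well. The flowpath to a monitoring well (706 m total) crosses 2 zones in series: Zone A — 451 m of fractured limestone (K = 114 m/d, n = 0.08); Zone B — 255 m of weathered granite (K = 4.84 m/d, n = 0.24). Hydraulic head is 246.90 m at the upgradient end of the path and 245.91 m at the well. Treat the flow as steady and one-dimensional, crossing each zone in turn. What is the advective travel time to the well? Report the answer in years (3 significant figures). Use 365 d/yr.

Total head drop ΔH = 246.90 − 245.91 = 0.99 m
Steady 1-D flow in series ⇒ the Darcy flux q is identical in every zone and the zone head losses add (resistances L/K in series).
Σ(L/K) = 451/114 + 255/4.84 = 3.956 + 52.69 = 56.64 d
q = ΔH / Σ(L/K) = 0.99 / 56.64 = 0.01748 m/d (same in every zone)
Zone A: v = q/n = 0.01748/0.08 = 0.2185 m/d → t_A = 451/0.2185 = 2064 d
Zone B: v = q/n = 0.01748/0.24 = 0.07283 m/d → t_B = 255/0.07283 = 3502 d
Total t = 2064 + 3502 = 5566 d
   = 5566 / 365 = 15.2 yr

15.2 years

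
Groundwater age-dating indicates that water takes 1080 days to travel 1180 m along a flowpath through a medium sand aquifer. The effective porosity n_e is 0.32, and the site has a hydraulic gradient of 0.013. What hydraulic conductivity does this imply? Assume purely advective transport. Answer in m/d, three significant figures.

26.9 m/d

v = L / t = 1180 / 1080 = 1.093 m/d
K = v · n / i = 1.093 × 0.32 / 0.013 = 26.9 m/d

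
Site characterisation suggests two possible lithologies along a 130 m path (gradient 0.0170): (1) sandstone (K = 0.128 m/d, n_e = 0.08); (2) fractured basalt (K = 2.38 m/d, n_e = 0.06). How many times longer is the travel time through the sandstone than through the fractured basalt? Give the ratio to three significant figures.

Unit 1 (sandstone): v = 0.128×0.017/0.08 = 0.02720 m/d, t = 130/0.02720 = 4779 d
Unit 2 (fractured basalt): v = 2.38×0.017/0.06 = 0.6743 m/d, t = 130/0.6743 = 192.8 d
t(sandstone) / t(fractured basalt) = 4779/192.8 = 24.8

24.8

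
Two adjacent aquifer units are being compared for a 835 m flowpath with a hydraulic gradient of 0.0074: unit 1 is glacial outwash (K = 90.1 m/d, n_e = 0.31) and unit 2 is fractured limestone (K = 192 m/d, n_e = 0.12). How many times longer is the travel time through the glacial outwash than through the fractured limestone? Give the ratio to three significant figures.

Unit 1 (glacial outwash): v = 90.1×0.0074/0.31 = 2.151 m/d, t = 835/2.151 = 388.2 d
Unit 2 (fractured limestone): v = 192×0.0074/0.12 = 11.84 m/d, t = 835/11.84 = 70.52 d
t(glacial outwash) / t(fractured limestone) = 388.2/70.52 = 5.50

5.50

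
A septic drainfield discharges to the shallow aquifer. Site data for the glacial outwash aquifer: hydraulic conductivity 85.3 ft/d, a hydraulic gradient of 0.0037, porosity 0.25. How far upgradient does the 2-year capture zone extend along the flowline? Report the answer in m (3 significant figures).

281 m

K = 85.3 ft/d × 0.3048 = 26.00 m/d
Specific discharge q = 26.00 × 0.0037 = 0.09620 m/d
v = Ki/n = 26.00·0.0037/0.25 = 0.3848 m/d
T = 2 yr × 365 = 730 d
L = v × T = 0.3848 × 730 = 280.9 m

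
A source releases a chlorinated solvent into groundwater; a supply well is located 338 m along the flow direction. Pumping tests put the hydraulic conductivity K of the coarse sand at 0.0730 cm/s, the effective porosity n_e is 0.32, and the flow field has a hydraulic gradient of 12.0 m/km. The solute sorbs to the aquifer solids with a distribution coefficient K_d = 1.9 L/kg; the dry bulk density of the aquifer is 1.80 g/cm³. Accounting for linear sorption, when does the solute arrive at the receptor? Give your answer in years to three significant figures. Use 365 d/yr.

4.58 years

K = 0.0730 cm/s × 864 = 63.07 m/d
Darcy flux q = K·i = 63.07 × 0.012 = 0.7569 m/d
Seepage velocity v = q / n = 0.7569 / 0.32 = 2.365 m/d
Retardation R = 1 + ρ_b·K_d/n = 1 + 1.80×1.9/0.32 = 11.69
Contaminant velocity v_c = v/R = 2.365/11.69 = 0.2024 m/d
t = L/v_c = 338/0.2024 = 1670 d
   = 1670/365 = 4.58 yr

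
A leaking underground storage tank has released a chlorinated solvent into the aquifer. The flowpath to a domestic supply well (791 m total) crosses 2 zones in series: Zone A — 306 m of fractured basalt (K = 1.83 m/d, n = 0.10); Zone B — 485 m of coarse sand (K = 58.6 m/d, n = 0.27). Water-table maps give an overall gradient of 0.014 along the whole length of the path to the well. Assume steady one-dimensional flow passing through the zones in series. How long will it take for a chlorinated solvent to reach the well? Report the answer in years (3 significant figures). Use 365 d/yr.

Continuity: the same q passes through each zone, so ΔH = q·Σ(L_j/K_j) — the zones act as resistances in series.
Σ(L/K) = 306/1.83 + 485/58.6 = 167.2 + 8.276 = 175.5 d
K_eq = L_total / Σ(L/K) = 791 / 175.5 = 4.507 m/d
q = K_eq · i = 4.507 × 0.014 = 0.06310 m/d (same in every zone)
Zone A: v = q/n = 0.06310/0.10 = 0.6310 m/d → t_A = 306/0.6310 = 484.9 d
Zone B: v = q/n = 0.06310/0.27 = 0.2337 m/d → t_B = 485/0.2337 = 2075 d
Total t = 484.9 + 2075 = 2560 d
   = 2560 / 365 = 7.01 yr

7.01 years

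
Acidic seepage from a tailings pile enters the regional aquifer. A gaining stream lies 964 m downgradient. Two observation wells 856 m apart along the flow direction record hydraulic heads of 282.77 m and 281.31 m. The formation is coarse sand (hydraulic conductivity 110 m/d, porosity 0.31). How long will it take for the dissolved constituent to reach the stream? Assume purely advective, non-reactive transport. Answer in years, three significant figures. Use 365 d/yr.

Hydraulic gradient i = (282.77 − 281.31) / 856 = 1.46 / 856 = 0.001706
q = Ki = 110 × 0.001706 = 0.1876 m/d
v_s = q/n_e = 0.1876/0.31 = 0.6052 m/d
t = L / v = 964 / 0.6052 = 1593 d
   = 1593 / 365 = 4.36 yr

4.36 years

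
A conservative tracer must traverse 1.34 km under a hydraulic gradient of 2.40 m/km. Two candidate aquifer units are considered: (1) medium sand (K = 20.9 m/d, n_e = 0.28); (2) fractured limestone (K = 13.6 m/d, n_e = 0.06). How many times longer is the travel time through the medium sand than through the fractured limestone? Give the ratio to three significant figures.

Unit 1 (medium sand): v = 20.9×0.0024/0.28 = 0.1791 m/d, t = 1340/0.1791 = 7480 d
Unit 2 (fractured limestone): v = 13.6×0.0024/0.06 = 0.5440 m/d, t = 1340/0.5440 = 2463 d
t(medium sand) / t(fractured limestone) = 7480/2463 = 3.04

3.04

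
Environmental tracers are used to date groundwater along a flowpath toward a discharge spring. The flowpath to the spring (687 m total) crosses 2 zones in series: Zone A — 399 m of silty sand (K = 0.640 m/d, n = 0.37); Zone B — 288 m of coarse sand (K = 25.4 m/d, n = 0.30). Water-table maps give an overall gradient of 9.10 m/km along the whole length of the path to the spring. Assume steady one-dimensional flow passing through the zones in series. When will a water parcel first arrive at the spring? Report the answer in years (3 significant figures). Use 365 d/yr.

65.1 years

For zones in series the flux q is common to all zones; the equivalent conductivity is the harmonic (thickness-weighted) mean, K_eq = L_total / Σ(L_j/K_j).
Σ(L/K) = 399/0.640 + 288/25.4 = 623.4 + 11.34 = 634.8 d
K_eq = L_total / Σ(L/K) = 687 / 634.8 = 1.082 m/d
q = K_eq · i = 1.082 × 0.0091 = 0.009849 m/d (same in every zone)
Zone A: v = q/n = 0.009849/0.37 = 0.02662 m/d → t_A = 399/0.02662 = 14990 d
Zone B: v = q/n = 0.009849/0.30 = 0.03283 m/d → t_B = 288/0.03283 = 8773 d
Total t = 14990 + 8773 = 23760 d
   = 23760 / 365 = 65.1 yr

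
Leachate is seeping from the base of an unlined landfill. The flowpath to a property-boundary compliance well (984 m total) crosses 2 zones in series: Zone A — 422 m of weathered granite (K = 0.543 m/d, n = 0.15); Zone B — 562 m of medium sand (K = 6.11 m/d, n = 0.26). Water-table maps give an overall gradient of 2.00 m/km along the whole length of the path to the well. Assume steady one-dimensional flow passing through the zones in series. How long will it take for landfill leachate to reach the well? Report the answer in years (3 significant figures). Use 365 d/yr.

253 years

For zones in series the flux q is common to all zones; the equivalent conductivity is the harmonic (thickness-weighted) mean, K_eq = L_total / Σ(L_j/K_j).
Σ(L/K) = 422/0.543 + 562/6.11 = 777.2 + 91.98 = 869.1 d
K_eq = L_total / Σ(L/K) = 984 / 869.1 = 1.132 m/d
q = K_eq · i = 1.132 × 0.0020 = 0.002264 m/d (same in every zone)
Zone A: v = q/n = 0.002264/0.15 = 0.01510 m/d → t_A = 422/0.01510 = 27960 d
Zone B: v = q/n = 0.002264/0.26 = 0.008709 m/d → t_B = 562/0.008709 = 64530 d
Total t = 27960 + 64530 = 92490 d
   = 92490 / 365 = 253 yr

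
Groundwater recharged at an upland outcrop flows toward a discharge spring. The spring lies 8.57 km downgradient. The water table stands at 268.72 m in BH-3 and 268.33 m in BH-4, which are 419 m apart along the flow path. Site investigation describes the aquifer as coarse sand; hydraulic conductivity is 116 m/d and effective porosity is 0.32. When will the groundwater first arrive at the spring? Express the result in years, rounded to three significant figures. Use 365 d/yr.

Hydraulic gradient i = (268.72 − 268.33) / 419 = 0.39 / 419 = 9.308e-4
Specific discharge q = 116 × 9.308e-4 = 0.1080 m/d
v_s = q/n_e = 0.1080/0.32 = 0.3374 m/d
L = 8.57 km = 8570 m
t = L / v = 8570 / 0.3374 = 25400 d
   = 25400 / 365 = 69.6 yr

69.6 years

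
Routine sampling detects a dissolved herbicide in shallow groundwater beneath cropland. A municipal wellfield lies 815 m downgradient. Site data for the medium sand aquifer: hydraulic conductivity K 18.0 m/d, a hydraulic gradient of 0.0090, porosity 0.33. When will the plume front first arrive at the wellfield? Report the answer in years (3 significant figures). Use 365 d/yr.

4.55 years

Specific discharge q = 18.0 × 0.0090 = 0.1620 m/d
v_s = q/n_e = 0.1620/0.33 = 0.4909 m/d
t = L / v = 815 / 0.4909 = 1660 d
   = 1660 / 365 = 4.55 yr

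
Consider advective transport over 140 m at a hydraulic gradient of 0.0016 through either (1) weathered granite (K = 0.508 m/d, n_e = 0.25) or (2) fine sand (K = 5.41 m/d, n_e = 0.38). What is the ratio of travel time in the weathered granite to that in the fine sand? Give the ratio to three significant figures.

Unit 1 (weathered granite): v = 0.508×0.0016/0.25 = 0.003251 m/d, t = 140/0.003251 = 43060 d
Unit 2 (fine sand): v = 5.41×0.0016/0.38 = 0.02278 m/d, t = 140/0.02278 = 6146 d
t(weathered granite) / t(fine sand) = 43060/6146 = 7.01

7.01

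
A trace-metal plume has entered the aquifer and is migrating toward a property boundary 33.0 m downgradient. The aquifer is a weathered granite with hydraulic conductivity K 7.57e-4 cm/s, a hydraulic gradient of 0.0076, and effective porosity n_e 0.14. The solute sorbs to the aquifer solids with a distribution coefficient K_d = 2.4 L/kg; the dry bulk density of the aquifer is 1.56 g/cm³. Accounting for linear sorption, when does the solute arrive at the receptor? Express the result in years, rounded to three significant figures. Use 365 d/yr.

70.6 years

K = 7.57e-4 cm/s × 864 = 0.6540 m/d
Specific discharge q = 0.6540 × 0.0076 = 0.004971 m/d
Average linear velocity = 0.004971 / 0.14 = 0.03551 m/d
Retardation R = 1 + ρ_b·K_d/n = 1 + 1.56×2.4/0.14 = 27.74
Contaminant velocity v_c = v/R = 0.03551/27.74 = 0.001280 m/d
t = L/v_c = 33.0/0.001280 = 25790 d
   = 25790/365 = 70.6 yr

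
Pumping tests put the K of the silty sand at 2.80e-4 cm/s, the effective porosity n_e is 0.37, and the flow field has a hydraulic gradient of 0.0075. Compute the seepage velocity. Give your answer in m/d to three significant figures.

0.00490 m/d

K = 2.80e-4 cm/s × 864 = 0.2419 m/d
Darcy flux q = K·i = 0.2419 × 0.0075 = 0.001814 m/d
Seepage velocity v = q / n = 0.001814 / 0.37 = 0.004904 m/d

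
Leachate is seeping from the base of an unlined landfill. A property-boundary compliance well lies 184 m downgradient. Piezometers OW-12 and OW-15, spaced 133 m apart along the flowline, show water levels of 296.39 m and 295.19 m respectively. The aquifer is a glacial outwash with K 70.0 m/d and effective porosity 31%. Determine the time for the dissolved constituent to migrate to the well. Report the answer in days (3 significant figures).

90.3 days

Hydraulic gradient i = (296.39 − 295.19) / 133 = 1.20 / 133 = 0.009023
q = Ki = 70.0 × 0.009023 = 0.6316 m/d
v = Ki/n = 70.0·0.009023/0.31 = 2.037 m/d
t = L / v = 184 / 2.037 = 90.31 d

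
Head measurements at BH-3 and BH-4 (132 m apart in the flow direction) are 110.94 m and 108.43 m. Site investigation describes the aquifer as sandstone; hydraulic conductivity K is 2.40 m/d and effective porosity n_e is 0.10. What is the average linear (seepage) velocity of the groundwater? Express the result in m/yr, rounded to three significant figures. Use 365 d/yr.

Hydraulic gradient i = (110.94 − 108.43) / 132 = 2.51 / 132 = 0.01902
Specific discharge q = 2.40 × 0.01902 = 0.04564 m/d
Seepage velocity v = q / n = 0.04564 / 0.10 = 0.4564 m/d
   = 0.4564 × 365 = 167 m/yr

167 m/yr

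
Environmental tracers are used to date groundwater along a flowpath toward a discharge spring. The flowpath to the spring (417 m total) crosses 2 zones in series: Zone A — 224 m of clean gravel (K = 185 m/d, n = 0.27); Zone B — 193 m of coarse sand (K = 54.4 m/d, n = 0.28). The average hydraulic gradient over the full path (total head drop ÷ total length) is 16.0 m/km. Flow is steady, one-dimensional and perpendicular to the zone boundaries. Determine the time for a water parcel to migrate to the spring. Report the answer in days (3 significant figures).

Continuity: the same q passes through each zone, so ΔH = q·Σ(L_j/K_j) — the zones act as resistances in series.
Σ(L/K) = 224/185 + 193/54.4 = 1.211 + 3.548 = 4.759 d
K_eq = L_total / Σ(L/K) = 417 / 4.759 = 87.63 m/d
q = K_eq · i = 87.63 × 0.016 = 1.402 m/d (same in every zone)
Zone A: v = q/n = 1.402/0.27 = 5.193 m/d → t_A = 224/5.193 = 43.14 d
Zone B: v = q/n = 1.402/0.28 = 5.007 m/d → t_B = 193/5.007 = 38.54 d
Total t = 43.14 + 38.54 = 81.68 d

81.7 days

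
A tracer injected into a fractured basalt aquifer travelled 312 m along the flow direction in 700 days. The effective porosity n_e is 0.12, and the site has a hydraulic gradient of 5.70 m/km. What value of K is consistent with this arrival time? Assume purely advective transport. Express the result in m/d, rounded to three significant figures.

9.38 m/d

v = L / t = 312 / 700 = 0.4457 m/d
K = v · n / i = 0.4457 × 0.12 / 0.0057 = 9.38 m/d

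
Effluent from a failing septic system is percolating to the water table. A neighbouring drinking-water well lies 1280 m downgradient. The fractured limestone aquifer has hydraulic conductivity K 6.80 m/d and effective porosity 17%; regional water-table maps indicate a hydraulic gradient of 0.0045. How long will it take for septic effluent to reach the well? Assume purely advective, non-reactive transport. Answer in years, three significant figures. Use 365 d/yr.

Darcy flux q = K·i = 6.80 × 0.0045 = 0.03060 m/d
v_s = q/n_e = 0.03060/0.17 = 0.1800 m/d
t = L / v = 1280 / 0.1800 = 7111 d
   = 7111 / 365 = 19.5 yr

19.5 years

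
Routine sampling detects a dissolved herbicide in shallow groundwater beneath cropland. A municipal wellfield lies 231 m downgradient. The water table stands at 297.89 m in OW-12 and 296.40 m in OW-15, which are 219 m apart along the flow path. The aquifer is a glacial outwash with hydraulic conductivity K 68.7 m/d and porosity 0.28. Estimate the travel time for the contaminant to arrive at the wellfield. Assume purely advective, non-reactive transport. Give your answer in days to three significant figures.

Hydraulic gradient i = (297.89 − 296.40) / 219 = 1.49 / 219 = 0.006804
q = Ki = 68.7 × 0.006804 = 0.4674 m/d
v = Ki/n = 68.7·0.006804/0.28 = 1.669 m/d
t = L / v = 231 / 1.669 = 138.4 d

138 days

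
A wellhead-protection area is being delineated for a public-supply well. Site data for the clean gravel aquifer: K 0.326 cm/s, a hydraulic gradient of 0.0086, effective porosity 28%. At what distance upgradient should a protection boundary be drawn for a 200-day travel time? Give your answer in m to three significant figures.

1730 m

K = 0.326 cm/s × 864 = 281.7 m/d
Darcy flux q = K·i = 281.7 × 0.0086 = 2.422 m/d
Seepage velocity v = q / n = 2.422 / 0.28 = 8.651 m/d
L = v × T = 8.651 × 200 = 1730 m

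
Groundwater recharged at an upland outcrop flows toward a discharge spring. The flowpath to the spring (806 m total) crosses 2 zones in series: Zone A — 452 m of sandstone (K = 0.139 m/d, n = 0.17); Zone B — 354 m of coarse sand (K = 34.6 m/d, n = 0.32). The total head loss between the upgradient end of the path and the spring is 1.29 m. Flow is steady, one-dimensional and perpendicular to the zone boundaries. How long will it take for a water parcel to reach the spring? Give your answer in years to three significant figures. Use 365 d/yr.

Steady 1-D flow in series ⇒ the Darcy flux q is identical in every zone and the zone head losses add (resistances L/K in series).
Σ(L/K) = 452/0.139 + 354/34.6 = 3252 + 10.23 = 3262 d
q = ΔH / Σ(L/K) = 1.29 / 3262 = 3.955e-4 m/d (same in every zone)
Zone A: v = q/n = 3.955e-4/0.17 = 0.002326 m/d → t_A = 452/0.002326 = 194300 d
Zone B: v = q/n = 3.955e-4/0.32 = 0.001236 m/d → t_B = 354/0.001236 = 286500 d
Total t = 194300 + 286500 = 480800 d
   = 480800 / 365 = 1320 yr

1320 years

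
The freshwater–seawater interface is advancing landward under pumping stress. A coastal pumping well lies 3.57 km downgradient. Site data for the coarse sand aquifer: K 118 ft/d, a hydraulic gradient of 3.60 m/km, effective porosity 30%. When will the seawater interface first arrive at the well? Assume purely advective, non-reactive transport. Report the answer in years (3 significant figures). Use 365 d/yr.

K = 118 ft/d × 0.3048 = 35.97 m/d
Specific discharge q = 35.97 × 0.0036 = 0.1295 m/d
v = Ki/n = 35.97·0.0036/0.30 = 0.4316 m/d
L = 3.57 km = 3570 m
t = L / v = 3570 / 0.4316 = 8272 d
   = 8272 / 365 = 22.7 yr

22.7 years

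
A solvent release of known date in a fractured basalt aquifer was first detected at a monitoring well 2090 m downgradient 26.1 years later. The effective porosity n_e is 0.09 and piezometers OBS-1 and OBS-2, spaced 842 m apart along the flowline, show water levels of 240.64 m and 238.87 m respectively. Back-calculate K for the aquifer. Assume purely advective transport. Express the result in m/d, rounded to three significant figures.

9.39 m/d

Hydraulic gradient i = (240.64 − 238.87) / 842 = 1.77 / 842 = 0.002102
t = 26.1 years = 9527 d
v = L / t = 2090 / 9527 = 0.2194 m/d
K = v · n / i = 0.2194 × 0.09 / 0.002102 = 9.39 m/d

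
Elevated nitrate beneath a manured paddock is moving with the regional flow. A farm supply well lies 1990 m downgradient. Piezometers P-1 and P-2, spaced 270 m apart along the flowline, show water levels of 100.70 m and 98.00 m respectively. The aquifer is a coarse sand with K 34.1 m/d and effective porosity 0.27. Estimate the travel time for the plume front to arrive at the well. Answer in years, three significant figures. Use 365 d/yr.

Hydraulic gradient i = (100.70 − 98.00) / 270 = 2.70 / 270 = 0.01000
q = Ki = 34.1 × 0.01000 = 0.3410 m/d
Average linear velocity = 0.3410 / 0.27 = 1.263 m/d
t = L / v = 1990 / 1.263 = 1576 d
   = 1576 / 365 = 4.32 yr

4.32 years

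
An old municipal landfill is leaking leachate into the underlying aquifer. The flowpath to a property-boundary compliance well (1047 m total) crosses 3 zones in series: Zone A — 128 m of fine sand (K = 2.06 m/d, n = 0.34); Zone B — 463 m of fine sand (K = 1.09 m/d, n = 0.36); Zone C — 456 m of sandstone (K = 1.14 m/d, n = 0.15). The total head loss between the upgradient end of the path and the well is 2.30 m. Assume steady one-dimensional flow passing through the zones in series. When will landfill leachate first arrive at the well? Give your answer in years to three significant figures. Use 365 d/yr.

294 years

Steady 1-D flow in series ⇒ the Darcy flux q is identical in every zone and the zone head losses add (resistances L/K in series).
Σ(L/K) = 128/2.06 + 463/1.09 + 456/1.14 = 62.14 + 424.8 + 400.0 = 886.9 d
q = ΔH / Σ(L/K) = 2.30 / 886.9 = 0.002593 m/d (same in every zone)
Zone A: v = q/n = 0.002593/0.34 = 0.007627 m/d → t_A = 128/0.007627 = 16780 d
Zone B: v = q/n = 0.002593/0.36 = 0.007204 m/d → t_B = 463/0.007204 = 64270 d
Zone C: v = q/n = 0.002593/0.15 = 0.01729 m/d → t_C = 456/0.01729 = 26380 d
Total t = 16780 + 64270 + 26380 = 107400 d
   = 107400 / 365 = 294 yr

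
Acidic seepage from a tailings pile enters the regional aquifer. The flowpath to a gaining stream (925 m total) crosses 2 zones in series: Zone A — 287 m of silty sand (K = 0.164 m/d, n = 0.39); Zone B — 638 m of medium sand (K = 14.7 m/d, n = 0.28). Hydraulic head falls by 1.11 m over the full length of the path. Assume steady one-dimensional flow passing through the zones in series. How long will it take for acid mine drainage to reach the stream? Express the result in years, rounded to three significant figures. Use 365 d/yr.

Steady 1-D flow in series ⇒ the Darcy flux q is identical in every zone and the zone head losses add (resistances L/K in series).
Σ(L/K) = 287/0.164 + 638/14.7 = 1750 + 43.40 = 1793 d
q = ΔH / Σ(L/K) = 1.11 / 1793 = 6.189e-4 m/d (same in every zone)
Zone A: v = q/n = 6.189e-4/0.39 = 0.001587 m/d → t_A = 287/0.001587 = 180800 d
Zone B: v = q/n = 6.189e-4/0.28 = 0.002210 m/d → t_B = 638/0.002210 = 288600 d
Total t = 180800 + 288600 = 469500 d
   = 469500 / 365 = 1290 yr

1290 years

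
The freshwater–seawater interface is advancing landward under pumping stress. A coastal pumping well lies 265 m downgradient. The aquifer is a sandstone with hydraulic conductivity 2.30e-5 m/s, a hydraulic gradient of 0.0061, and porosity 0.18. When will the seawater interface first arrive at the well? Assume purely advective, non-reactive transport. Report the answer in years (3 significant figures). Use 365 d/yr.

10.8 years

K = 2.30e-5 m/s × 86400 s/d = 1.987 m/d
Darcy flux q = K·i = 1.987 × 0.0061 = 0.01212 m/d
v_s = q/n_e = 0.01212/0.18 = 0.06734 m/d
t = L / v = 265 / 0.06734 = 3935 d
   = 3935 / 365 = 10.8 yr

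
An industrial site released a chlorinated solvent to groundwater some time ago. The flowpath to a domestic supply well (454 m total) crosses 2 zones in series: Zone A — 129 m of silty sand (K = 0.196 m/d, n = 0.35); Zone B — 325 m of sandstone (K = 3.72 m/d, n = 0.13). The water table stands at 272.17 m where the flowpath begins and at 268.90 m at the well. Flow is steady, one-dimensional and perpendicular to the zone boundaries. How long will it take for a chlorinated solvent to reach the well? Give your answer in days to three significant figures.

19900 days

Total head drop ΔH = 272.17 − 268.90 = 3.27 m
Steady 1-D flow in series ⇒ the Darcy flux q is identical in every zone and the zone head losses add (resistances L/K in series).
Σ(L/K) = 129/0.196 + 325/3.72 = 658.2 + 87.37 = 745.5 d
q = ΔH / Σ(L/K) = 3.27 / 745.5 = 0.004386 m/d (same in every zone)
Zone A: v = q/n = 0.004386/0.35 = 0.01253 m/d → t_A = 129/0.01253 = 10290 d
Zone B: v = q/n = 0.004386/0.13 = 0.03374 m/d → t_B = 325/0.03374 = 9633 d
Total t = 10290 + 9633 = 19930 d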